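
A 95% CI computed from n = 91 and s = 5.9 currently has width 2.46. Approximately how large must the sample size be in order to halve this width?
n ≈ 364

CI width ∝ 1/√n
To reduce width by factor 2, need √n to grow by 2 → need 2² = 4 times as many samples.

Current: n = 91, width = 2.46
New: n = 364, width ≈ 1.22

Width reduced by factor of 2.46/1.22 = 2.02.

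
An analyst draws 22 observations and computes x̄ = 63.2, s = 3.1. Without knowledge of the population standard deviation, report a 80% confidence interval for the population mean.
(62.33, 64.07)

t-interval (σ unknown):
df = n - 1 = 21
t* = 1.323 for 80% confidence

Margin of error = t* · s/√n = 1.323 · 3.1/√22 = 0.87

CI: (62.33, 64.07)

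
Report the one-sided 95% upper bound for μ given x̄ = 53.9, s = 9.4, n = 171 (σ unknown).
μ ≤ 55.09

Upper bound (one-sided):
t* = 1.654 (one-sided for 95%)
Upper bound = x̄ + t* · s/√n = 53.9 + 1.654 · 9.4/√171 = 55.09

We are 95% confident that μ ≤ 55.09.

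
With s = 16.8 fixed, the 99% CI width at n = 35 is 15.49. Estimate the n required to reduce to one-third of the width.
n ≈ 315

CI width ∝ 1/√n
To reduce width by factor 3, need √n to grow by 3 → need 3² = 9 times as many samples.

Current: n = 35, width = 15.49
New: n = 315, width ≈ 4.91

Width reduced by factor of 15.49/4.91 = 3.15.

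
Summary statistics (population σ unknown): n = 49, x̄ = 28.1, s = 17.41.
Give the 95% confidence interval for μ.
(23.10, 33.10)

t-interval (σ unknown):
df = n - 1 = 48
t* = 2.011 for 95% confidence

Margin of error = t* · s/√n = 2.011 · 17.41/√49 = 5.00

CI: (23.10, 33.10)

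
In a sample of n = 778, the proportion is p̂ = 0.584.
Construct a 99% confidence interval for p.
(0.538, 0.630)

Proportion CI:
SE = √(p̂(1-p̂)/n) = √(0.584 · 0.416 / 778) = 0.01767

z* = 2.576
Margin = z* · SE = 2.576 · 0.01767 = 0.0455

CI: 0.584 ± 0.0455 = (0.538, 0.630)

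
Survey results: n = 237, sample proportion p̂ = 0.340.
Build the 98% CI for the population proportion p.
(0.268, 0.412)

Proportion CI:
SE = √(p̂(1-p̂)/n) = √(0.340 · 0.660 / 237) = 0.03077

z* = 2.326
Margin = z* · SE = 2.326 · 0.03077 = 0.0716

CI: 0.340 ± 0.0716 = (0.268, 0.412)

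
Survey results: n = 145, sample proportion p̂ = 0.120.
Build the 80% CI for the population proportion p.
(0.085, 0.155)

Proportion CI:
SE = √(p̂(1-p̂)/n) = √(0.120 · 0.880 / 145) = 0.02699

z* = 1.282
Margin = z* · SE = 1.282 · 0.02699 = 0.0346

CI: 0.120 ± 0.0346 = (0.085, 0.155)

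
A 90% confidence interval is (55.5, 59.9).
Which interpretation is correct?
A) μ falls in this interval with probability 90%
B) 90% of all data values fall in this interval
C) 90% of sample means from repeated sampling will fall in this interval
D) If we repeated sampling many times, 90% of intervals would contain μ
D

A) Wrong — μ is fixed; the randomness lives in the interval, not in μ.
B) Wrong — a CI is about the parameter μ, not individual data values.
C) Wrong — coverage applies to intervals containing μ, not to future x̄ values.
D) Correct — this is the frequentist long-run coverage interpretation.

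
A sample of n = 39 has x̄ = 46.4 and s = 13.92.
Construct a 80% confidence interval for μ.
(43.49, 49.31)

t-interval (σ unknown):
df = n - 1 = 38
t* = 1.304 for 80% confidence

Margin of error = t* · s/√n = 1.304 · 13.92/√39 = 2.91

CI: (43.49, 49.31)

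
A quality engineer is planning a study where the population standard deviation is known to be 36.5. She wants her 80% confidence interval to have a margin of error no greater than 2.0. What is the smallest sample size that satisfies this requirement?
n ≥ 548

For margin E ≤ 2.0:
n ≥ (z* · σ / E)²
n ≥ (1.282 · 36.5 / 2.0)²
n ≥ 547.40

Minimum n = 548 (rounding up)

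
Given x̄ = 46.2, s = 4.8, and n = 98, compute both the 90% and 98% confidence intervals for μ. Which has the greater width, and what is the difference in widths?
98% CI is wider by 0.68

df = 97
90% CI: t* = 1.661, (45.39, 47.01), width = 2 · t* · s/√n = 1.61
98% CI: t* = 2.365, (45.05, 47.35), width = 2 · t* · s/√n = 2.29

The 98% CI is wider by 2.29 - 1.61 = 0.68.
Higher confidence requires a wider interval.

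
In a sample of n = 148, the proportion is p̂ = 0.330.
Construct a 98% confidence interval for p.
(0.240, 0.420)

Proportion CI:
SE = √(p̂(1-p̂)/n) = √(0.330 · 0.670 / 148) = 0.03865

z* = 2.326
Margin = z* · SE = 2.326 · 0.03865 = 0.0899

CI: 0.330 ± 0.0899 = (0.240, 0.420)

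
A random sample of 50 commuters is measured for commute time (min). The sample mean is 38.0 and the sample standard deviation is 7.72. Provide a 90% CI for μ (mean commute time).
(36.17, 39.83)

t-interval (σ unknown):
df = n - 1 = 49
t* = 1.677 for 90% confidence

Margin of error = t* · s/√n = 1.677 · 7.72/√50 = 1.83

CI: (36.17, 39.83)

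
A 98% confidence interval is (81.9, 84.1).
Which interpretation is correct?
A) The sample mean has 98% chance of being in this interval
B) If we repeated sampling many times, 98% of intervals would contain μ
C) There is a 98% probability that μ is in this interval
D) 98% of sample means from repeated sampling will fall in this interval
B

A) Wrong — x̄ is observed and sits in the interval by construction.
B) Correct — this is the frequentist long-run coverage interpretation.
C) Wrong — μ is fixed; the randomness lives in the interval, not in μ.
D) Wrong — coverage applies to intervals containing μ, not to future x̄ values.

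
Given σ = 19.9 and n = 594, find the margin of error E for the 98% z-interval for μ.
Margin of error = 1.90

Margin of error = z* · σ/√n
= 2.326 · 19.9/√594
= 2.326 · 19.9/24.3721
= 1.90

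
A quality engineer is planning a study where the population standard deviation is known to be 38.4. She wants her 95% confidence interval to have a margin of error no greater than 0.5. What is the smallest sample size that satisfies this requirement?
n ≥ 22659

For margin E ≤ 0.5:
n ≥ (z* · σ / E)²
n ≥ (1.960 · 38.4 / 0.5)²
n ≥ 22658.68

Minimum n = 22659 (rounding up)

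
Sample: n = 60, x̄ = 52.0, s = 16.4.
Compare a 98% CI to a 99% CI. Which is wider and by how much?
99% CI is wider by 1.15

df = 59
98% CI: t* = 2.391, (46.94, 57.06), width = 2 · t* · s/√n = 10.12
99% CI: t* = 2.662, (46.36, 57.64), width = 2 · t* · s/√n = 11.27

The 99% CI is wider by 11.27 - 10.12 = 1.15.
Higher confidence requires a wider interval.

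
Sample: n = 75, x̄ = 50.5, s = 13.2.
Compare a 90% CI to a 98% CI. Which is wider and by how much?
98% CI is wider by 2.17

df = 74
90% CI: t* = 1.666, (47.96, 53.04), width = 2 · t* · s/√n = 5.08
98% CI: t* = 2.378, (46.88, 54.12), width = 2 · t* · s/√n = 7.25

The 98% CI is wider by 7.25 - 5.08 = 2.17.
Higher confidence requires a wider interval.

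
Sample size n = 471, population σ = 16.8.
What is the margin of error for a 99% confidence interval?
Margin of error = 1.99

Margin of error = z* · σ/√n
= 2.576 · 16.8/√471
= 2.576 · 16.8/21.7025
= 1.99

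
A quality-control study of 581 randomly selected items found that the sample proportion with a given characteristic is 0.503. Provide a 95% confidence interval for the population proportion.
(0.462, 0.544)

Proportion CI:
SE = √(p̂(1-p̂)/n) = √(0.503 · 0.497 / 581) = 0.02074

z* = 1.960
Margin = z* · SE = 1.960 · 0.02074 = 0.0407

CI: 0.503 ± 0.0407 = (0.462, 0.544)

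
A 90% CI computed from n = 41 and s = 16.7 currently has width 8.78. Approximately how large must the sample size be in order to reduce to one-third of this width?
n ≈ 369

CI width ∝ 1/√n
To reduce width by factor 3, need √n to grow by 3 → need 3² = 9 times as many samples.

Current: n = 41, width = 8.78
New: n = 369, width ≈ 2.87

Width reduced by factor of 8.78/2.87 = 3.06.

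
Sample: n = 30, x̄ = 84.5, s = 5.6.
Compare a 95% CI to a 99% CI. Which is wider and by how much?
99% CI is wider by 1.46

df = 29
95% CI: t* = 2.045, (82.41, 86.59), width = 2 · t* · s/√n = 4.18
99% CI: t* = 2.756, (81.68, 87.32), width = 2 · t* · s/√n = 5.64

The 99% CI is wider by 5.64 - 4.18 = 1.46.
Higher confidence requires a wider interval.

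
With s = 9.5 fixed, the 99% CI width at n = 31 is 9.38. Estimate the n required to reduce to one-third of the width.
n ≈ 279

CI width ∝ 1/√n
To reduce width by factor 3, need √n to grow by 3 → need 3² = 9 times as many samples.

Current: n = 31, width = 9.38
New: n = 279, width ≈ 2.95

Width reduced by factor of 9.38/2.95 = 3.18.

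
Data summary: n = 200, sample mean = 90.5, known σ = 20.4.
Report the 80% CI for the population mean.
(88.65, 92.35)

z-interval (σ known):
z* = 1.282 for 80% confidence

Margin of error = z* · σ/√n = 1.282 · 20.4/√200 = 1.85

CI: (90.5 - 1.85, 90.5 + 1.85) = (88.65, 92.35)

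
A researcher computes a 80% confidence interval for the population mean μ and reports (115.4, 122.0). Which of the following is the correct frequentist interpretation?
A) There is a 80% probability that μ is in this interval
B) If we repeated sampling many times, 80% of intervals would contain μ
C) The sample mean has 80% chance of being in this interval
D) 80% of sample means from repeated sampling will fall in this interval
B

A) Wrong — μ is fixed; the randomness lives in the interval, not in μ.
B) Correct — this is the frequentist long-run coverage interpretation.
C) Wrong — x̄ is observed and sits in the interval by construction.
D) Wrong — coverage applies to intervals containing μ, not to future x̄ values.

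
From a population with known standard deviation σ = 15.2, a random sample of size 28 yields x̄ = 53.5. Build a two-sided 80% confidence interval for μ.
(49.82, 57.18)

z-interval (σ known):
z* = 1.282 for 80% confidence

Margin of error = z* · σ/√n = 1.282 · 15.2/√28 = 3.68

CI: (53.5 - 3.68, 53.5 + 3.68) = (49.82, 57.18)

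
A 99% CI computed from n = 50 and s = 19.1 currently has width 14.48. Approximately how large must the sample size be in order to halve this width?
n ≈ 200

CI width ∝ 1/√n
To reduce width by factor 2, need √n to grow by 2 → need 2² = 4 times as many samples.

Current: n = 50, width = 14.48
New: n = 200, width ≈ 7.03

Width reduced by factor of 14.48/7.03 = 2.06.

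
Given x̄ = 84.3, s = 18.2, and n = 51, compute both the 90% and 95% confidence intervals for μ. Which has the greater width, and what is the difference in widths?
95% CI is wider by 1.70

df = 50
90% CI: t* = 1.676, (80.03, 88.57), width = 2 · t* · s/√n = 8.54
95% CI: t* = 2.009, (79.18, 89.42), width = 2 · t* · s/√n = 10.24

The 95% CI is wider by 10.24 - 8.54 = 1.70.
Higher confidence requires a wider interval.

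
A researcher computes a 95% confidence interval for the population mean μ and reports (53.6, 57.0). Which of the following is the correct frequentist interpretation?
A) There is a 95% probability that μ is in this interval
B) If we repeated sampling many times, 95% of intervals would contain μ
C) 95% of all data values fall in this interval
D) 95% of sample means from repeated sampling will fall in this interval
B

A) Wrong — μ is fixed; the randomness lives in the interval, not in μ.
B) Correct — this is the frequentist long-run coverage interpretation.
C) Wrong — a CI is about the parameter μ, not individual data values.
D) Wrong — coverage applies to intervals containing μ, not to future x̄ values.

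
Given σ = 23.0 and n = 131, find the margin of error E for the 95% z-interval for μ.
Margin of error = 3.94

Margin of error = z* · σ/√n
= 1.960 · 23.0/√131
= 1.960 · 23.0/11.4455
= 3.94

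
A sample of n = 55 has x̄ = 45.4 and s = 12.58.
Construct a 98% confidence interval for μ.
(41.33, 49.47)

t-interval (σ unknown):
df = n - 1 = 54
t* = 2.397 for 98% confidence

Margin of error = t* · s/√n = 2.397 · 12.58/√55 = 4.07

CI: (41.33, 49.47)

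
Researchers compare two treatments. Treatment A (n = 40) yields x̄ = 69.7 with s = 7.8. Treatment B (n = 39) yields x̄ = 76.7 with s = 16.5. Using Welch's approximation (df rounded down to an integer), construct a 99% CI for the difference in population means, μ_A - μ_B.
(-14.79, 0.79)

Difference: x̄₁ - x̄₂ = -7.00
SE = √(s₁²/n₁ + s₂²/n₂) = √(7.8²/40 + 16.5²/39) = 2.9158
df = 53.87 → 53 (Welch–Satterthwaite, rounded down)
t* = 2.672

CI: -7.00 ± 2.672 · 2.9158 = -7.00 ± 7.79 = (-14.79, 0.79)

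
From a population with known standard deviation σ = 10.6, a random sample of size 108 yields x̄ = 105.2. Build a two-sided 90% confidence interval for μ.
(103.52, 106.88)

z-interval (σ known):
z* = 1.645 for 90% confidence

Margin of error = z* · σ/√n = 1.645 · 10.6/√108 = 1.68

CI: (105.2 - 1.68, 105.2 + 1.68) = (103.52, 106.88)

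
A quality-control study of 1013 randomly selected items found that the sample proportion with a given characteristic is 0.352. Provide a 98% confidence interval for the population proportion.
(0.317, 0.387)

Proportion CI:
SE = √(p̂(1-p̂)/n) = √(0.352 · 0.648 / 1013) = 0.01501

z* = 2.326
Margin = z* · SE = 2.326 · 0.01501 = 0.0349

CI: 0.352 ± 0.0349 = (0.317, 0.387)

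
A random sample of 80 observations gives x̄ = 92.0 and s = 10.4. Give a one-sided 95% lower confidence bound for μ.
μ ≥ 90.07

Lower bound (one-sided):
t* = 1.664 (one-sided for 95%)
Lower bound = x̄ - t* · s/√n = 92.0 - 1.664 · 10.4/√80 = 90.07

We are 95% confident that μ ≥ 90.07.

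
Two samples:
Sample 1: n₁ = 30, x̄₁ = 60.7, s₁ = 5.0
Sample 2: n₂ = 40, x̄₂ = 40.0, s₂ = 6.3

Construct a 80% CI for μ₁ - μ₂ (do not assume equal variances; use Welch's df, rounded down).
(18.95, 22.45)

Difference: x̄₁ - x̄₂ = 20.70
SE = √(s₁²/n₁ + s₂²/n₂) = √(5.0²/30 + 6.3²/40) = 1.3511
df = 67.75 → 67 (Welch–Satterthwaite, rounded down)
t* = 1.294

CI: 20.70 ± 1.294 · 1.3511 = 20.70 ± 1.75 = (18.95, 22.45)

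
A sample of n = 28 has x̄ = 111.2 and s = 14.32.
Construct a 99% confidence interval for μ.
(103.70, 118.70)

t-interval (σ unknown):
df = n - 1 = 27
t* = 2.771 for 99% confidence

Margin of error = t* · s/√n = 2.771 · 14.32/√28 = 7.50

CI: (103.70, 118.70)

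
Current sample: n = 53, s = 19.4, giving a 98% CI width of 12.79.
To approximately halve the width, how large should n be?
n ≈ 212

CI width ∝ 1/√n
To reduce width by factor 2, need √n to grow by 2 → need 2² = 4 times as many samples.

Current: n = 53, width = 12.79
New: n = 212, width ≈ 6.25

Width reduced by factor of 12.79/6.25 = 2.05.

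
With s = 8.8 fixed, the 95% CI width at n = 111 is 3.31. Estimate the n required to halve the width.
n ≈ 444

CI width ∝ 1/√n
To reduce width by factor 2, need √n to grow by 2 → need 2² = 4 times as many samples.

Current: n = 111, width = 3.31
New: n = 444, width ≈ 1.64

Width reduced by factor of 3.31/1.64 = 2.02.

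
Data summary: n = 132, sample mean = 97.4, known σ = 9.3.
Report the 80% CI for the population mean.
(96.36, 98.44)

z-interval (σ known):
z* = 1.282 for 80% confidence

Margin of error = z* · σ/√n = 1.282 · 9.3/√132 = 1.04

CI: (97.4 - 1.04, 97.4 + 1.04) = (96.36, 98.44)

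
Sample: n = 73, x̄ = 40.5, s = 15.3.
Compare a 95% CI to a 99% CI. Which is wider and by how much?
99% CI is wider by 2.34

df = 72
95% CI: t* = 1.993, (36.93, 44.07), width = 2 · t* · s/√n = 7.14
99% CI: t* = 2.646, (35.76, 45.24), width = 2 · t* · s/√n = 9.48

The 99% CI is wider by 9.48 - 7.14 = 2.34.
Higher confidence requires a wider interval.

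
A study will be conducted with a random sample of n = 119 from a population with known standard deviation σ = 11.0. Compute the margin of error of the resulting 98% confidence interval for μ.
Margin of error = 2.35

Margin of error = z* · σ/√n
= 2.326 · 11.0/√119
= 2.326 · 11.0/10.9087
= 2.35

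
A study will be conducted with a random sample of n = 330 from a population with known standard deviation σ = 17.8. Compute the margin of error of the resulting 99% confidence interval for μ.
Margin of error = 2.52

Margin of error = z* · σ/√n
= 2.576 · 17.8/√330
= 2.576 · 17.8/18.1659
= 2.52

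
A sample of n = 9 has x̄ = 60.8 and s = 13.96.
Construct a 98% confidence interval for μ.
(47.32, 74.28)

t-interval (σ unknown):
df = n - 1 = 8
t* = 2.896 for 98% confidence

Margin of error = t* · s/√n = 2.896 · 13.96/√9 = 13.48

CI: (47.32, 74.28)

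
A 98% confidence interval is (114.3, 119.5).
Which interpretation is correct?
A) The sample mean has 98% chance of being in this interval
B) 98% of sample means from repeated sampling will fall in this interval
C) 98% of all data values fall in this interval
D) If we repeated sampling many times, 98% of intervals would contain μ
D

A) Wrong — x̄ is observed and sits in the interval by construction.
B) Wrong — coverage applies to intervals containing μ, not to future x̄ values.
C) Wrong — a CI is about the parameter μ, not individual data values.
D) Correct — this is the frequentist long-run coverage interpretation.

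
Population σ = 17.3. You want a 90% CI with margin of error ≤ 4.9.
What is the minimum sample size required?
n ≥ 34

For margin E ≤ 4.9:
n ≥ (z* · σ / E)²
n ≥ (1.645 · 17.3 / 4.9)²
n ≥ 33.73

Minimum n = 34 (rounding up)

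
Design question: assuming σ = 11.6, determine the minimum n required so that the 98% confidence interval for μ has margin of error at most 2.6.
n ≥ 108

For margin E ≤ 2.6:
n ≥ (z* · σ / E)²
n ≥ (2.326 · 11.6 / 2.6)²
n ≥ 107.69

Minimum n = 108 (rounding up)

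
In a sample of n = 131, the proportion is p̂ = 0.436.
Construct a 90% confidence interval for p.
(0.365, 0.507)

Proportion CI:
SE = √(p̂(1-p̂)/n) = √(0.436 · 0.564 / 131) = 0.04333

z* = 1.645
Margin = z* · SE = 1.645 · 0.04333 = 0.0713

CI: 0.436 ± 0.0713 = (0.365, 0.507)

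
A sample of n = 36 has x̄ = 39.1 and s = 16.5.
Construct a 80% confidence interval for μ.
(35.51, 42.69)

t-interval (σ unknown):
df = n - 1 = 35
t* = 1.306 for 80% confidence

Margin of error = t* · s/√n = 1.306 · 16.5/√36 = 3.59

CI: (35.51, 42.69)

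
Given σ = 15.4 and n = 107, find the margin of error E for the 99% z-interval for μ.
Margin of error = 3.84

Margin of error = z* · σ/√n
= 2.576 · 15.4/√107
= 2.576 · 15.4/10.3441
= 3.84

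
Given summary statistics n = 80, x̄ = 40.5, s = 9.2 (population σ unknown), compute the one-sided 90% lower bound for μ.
μ ≥ 39.17

Lower bound (one-sided):
t* = 1.292 (one-sided for 90%)
Lower bound = x̄ - t* · s/√n = 40.5 - 1.292 · 9.2/√80 = 39.17

We are 90% confident that μ ≥ 39.17.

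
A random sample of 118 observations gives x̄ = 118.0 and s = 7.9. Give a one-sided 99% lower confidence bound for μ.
μ ≥ 116.28

Lower bound (one-sided):
t* = 2.359 (one-sided for 99%)
Lower bound = x̄ - t* · s/√n = 118.0 - 2.359 · 7.9/√118 = 116.28

We are 99% confident that μ ≥ 116.28.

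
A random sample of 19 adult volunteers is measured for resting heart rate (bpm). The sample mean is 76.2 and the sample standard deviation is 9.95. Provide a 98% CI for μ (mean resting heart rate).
(70.37, 82.03)

t-interval (σ unknown):
df = n - 1 = 18
t* = 2.552 for 98% confidence

Margin of error = t* · s/√n = 2.552 · 9.95/√19 = 5.83

CI: (70.37, 82.03)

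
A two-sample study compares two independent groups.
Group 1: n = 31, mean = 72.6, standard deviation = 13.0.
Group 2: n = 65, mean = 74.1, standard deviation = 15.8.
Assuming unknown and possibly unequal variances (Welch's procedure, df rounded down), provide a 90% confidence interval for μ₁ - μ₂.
(-6.58, 3.58)

Difference: x̄₁ - x̄₂ = -1.50
SE = √(s₁²/n₁ + s₂²/n₂) = √(13.0²/31 + 15.8²/65) = 3.0483
df = 70.71 → 70 (Welch–Satterthwaite, rounded down)
t* = 1.667

CI: -1.50 ± 1.667 · 3.0483 = -1.50 ± 5.08 = (-6.58, 3.58)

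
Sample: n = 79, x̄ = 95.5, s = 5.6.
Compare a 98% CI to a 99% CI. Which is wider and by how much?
99% CI is wider by 0.34

df = 78
98% CI: t* = 2.375, (94.00, 97.00), width = 2 · t* · s/√n = 2.99
99% CI: t* = 2.640, (93.84, 97.16), width = 2 · t* · s/√n = 3.33

The 99% CI is wider by 3.33 - 2.99 = 0.34.
Higher confidence requires a wider interval.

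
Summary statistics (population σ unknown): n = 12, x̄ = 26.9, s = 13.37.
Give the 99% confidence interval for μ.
(14.91, 38.89)

t-interval (σ unknown):
df = n - 1 = 11
t* = 3.106 for 99% confidence

Margin of error = t* · s/√n = 3.106 · 13.37/√12 = 11.99

CI: (14.91, 38.89)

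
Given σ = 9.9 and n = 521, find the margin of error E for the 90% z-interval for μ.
Margin of error = 0.71

Margin of error = z* · σ/√n
= 1.645 · 9.9/√521
= 1.645 · 9.9/22.8254
= 0.71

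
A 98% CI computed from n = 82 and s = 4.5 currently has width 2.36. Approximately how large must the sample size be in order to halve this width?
n ≈ 328

CI width ∝ 1/√n
To reduce width by factor 2, need √n to grow by 2 → need 2² = 4 times as many samples.

Current: n = 82, width = 2.36
New: n = 328, width ≈ 1.16

Width reduced by factor of 2.36/1.16 = 2.03.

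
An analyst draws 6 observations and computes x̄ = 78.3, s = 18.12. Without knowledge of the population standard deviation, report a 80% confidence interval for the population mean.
(67.38, 89.22)

t-interval (σ unknown):
df = n - 1 = 5
t* = 1.476 for 80% confidence

Margin of error = t* · s/√n = 1.476 · 18.12/√6 = 10.92

CI: (67.38, 89.22)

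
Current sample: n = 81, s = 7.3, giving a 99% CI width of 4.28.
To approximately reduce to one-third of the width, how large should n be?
n ≈ 729

CI width ∝ 1/√n
To reduce width by factor 3, need √n to grow by 3 → need 3² = 9 times as many samples.

Current: n = 81, width = 4.28
New: n = 729, width ≈ 1.40

Width reduced by factor of 4.28/1.40 = 3.06.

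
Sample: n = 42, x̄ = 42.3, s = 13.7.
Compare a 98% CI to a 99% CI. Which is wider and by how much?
99% CI is wider by 1.18

df = 41
98% CI: t* = 2.421, (37.18, 47.42), width = 2 · t* · s/√n = 10.24
99% CI: t* = 2.701, (36.59, 48.01), width = 2 · t* · s/√n = 11.42

The 99% CI is wider by 11.42 - 10.24 = 1.18.
Higher confidence requires a wider interval.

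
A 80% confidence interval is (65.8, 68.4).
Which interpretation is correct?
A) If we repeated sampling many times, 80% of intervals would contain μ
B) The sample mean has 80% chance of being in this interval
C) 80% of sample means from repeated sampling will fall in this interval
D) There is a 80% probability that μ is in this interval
A

A) Correct — this is the frequentist long-run coverage interpretation.
B) Wrong — x̄ is observed and sits in the interval by construction.
C) Wrong — coverage applies to intervals containing μ, not to future x̄ values.
D) Wrong — μ is fixed; the randomness lives in the interval, not in μ.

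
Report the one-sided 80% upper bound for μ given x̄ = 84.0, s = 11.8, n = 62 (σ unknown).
μ ≤ 85.27

Upper bound (one-sided):
t* = 0.848 (one-sided for 80%)
Upper bound = x̄ + t* · s/√n = 84.0 + 0.848 · 11.8/√62 = 85.27

We are 80% confident that μ ≤ 85.27.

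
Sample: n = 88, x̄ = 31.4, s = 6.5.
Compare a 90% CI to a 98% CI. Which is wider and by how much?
98% CI is wider by 0.98

df = 87
90% CI: t* = 1.663, (30.25, 32.55), width = 2 · t* · s/√n = 2.30
98% CI: t* = 2.370, (29.76, 33.04), width = 2 · t* · s/√n = 3.28

The 98% CI is wider by 3.28 - 2.30 = 0.98.
Higher confidence requires a wider interval.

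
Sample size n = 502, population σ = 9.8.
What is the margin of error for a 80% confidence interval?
Margin of error = 0.56

Margin of error = z* · σ/√n
= 1.282 · 9.8/√502
= 1.282 · 9.8/22.4054
= 0.56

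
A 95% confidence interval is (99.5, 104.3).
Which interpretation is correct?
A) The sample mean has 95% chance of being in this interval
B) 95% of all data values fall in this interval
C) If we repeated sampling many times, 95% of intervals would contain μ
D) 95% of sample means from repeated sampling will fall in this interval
C

A) Wrong — x̄ is observed and sits in the interval by construction.
B) Wrong — a CI is about the parameter μ, not individual data values.
C) Correct — this is the frequentist long-run coverage interpretation.
D) Wrong — coverage applies to intervals containing μ, not to future x̄ values.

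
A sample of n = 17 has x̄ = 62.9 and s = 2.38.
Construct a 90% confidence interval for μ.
(61.89, 63.91)

t-interval (σ unknown):
df = n - 1 = 16
t* = 1.746 for 90% confidence

Margin of error = t* · s/√n = 1.746 · 2.38/√17 = 1.01

CI: (61.89, 63.91)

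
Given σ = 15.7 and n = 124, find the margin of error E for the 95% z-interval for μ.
Margin of error = 2.76

Margin of error = z* · σ/√n
= 1.960 · 15.7/√124
= 1.960 · 15.7/11.1355
= 2.76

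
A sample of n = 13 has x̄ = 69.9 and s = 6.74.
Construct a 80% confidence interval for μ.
(67.37, 72.43)

t-interval (σ unknown):
df = n - 1 = 12
t* = 1.356 for 80% confidence

Margin of error = t* · s/√n = 1.356 · 6.74/√13 = 2.53

CI: (67.37, 72.43)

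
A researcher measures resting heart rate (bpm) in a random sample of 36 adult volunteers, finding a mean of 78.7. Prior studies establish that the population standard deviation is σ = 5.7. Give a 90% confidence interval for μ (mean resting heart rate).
(77.14, 80.26)

z-interval (σ known):
z* = 1.645 for 90% confidence

Margin of error = z* · σ/√n = 1.645 · 5.7/√36 = 1.56

CI: (78.7 - 1.56, 78.7 + 1.56) = (77.14, 80.26)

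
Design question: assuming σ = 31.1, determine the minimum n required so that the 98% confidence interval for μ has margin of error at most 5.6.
n ≥ 167

For margin E ≤ 5.6:
n ≥ (z* · σ / E)²
n ≥ (2.326 · 31.1 / 5.6)²
n ≥ 166.86

Minimum n = 167 (rounding up)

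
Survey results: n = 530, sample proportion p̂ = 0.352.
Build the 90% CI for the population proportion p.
(0.318, 0.386)

Proportion CI:
SE = √(p̂(1-p̂)/n) = √(0.352 · 0.648 / 530) = 0.02075

z* = 1.645
Margin = z* · SE = 1.645 · 0.02075 = 0.0341

CI: 0.352 ± 0.0341 = (0.318, 0.386)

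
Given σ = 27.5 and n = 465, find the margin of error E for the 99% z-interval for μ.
Margin of error = 3.29

Margin of error = z* · σ/√n
= 2.576 · 27.5/√465
= 2.576 · 27.5/21.5639
= 3.29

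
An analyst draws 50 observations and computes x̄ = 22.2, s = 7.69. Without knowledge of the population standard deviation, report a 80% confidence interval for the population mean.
(20.79, 23.61)

t-interval (σ unknown):
df = n - 1 = 49
t* = 1.299 for 80% confidence

Margin of error = t* · s/√n = 1.299 · 7.69/√50 = 1.41

CI: (20.79, 23.61)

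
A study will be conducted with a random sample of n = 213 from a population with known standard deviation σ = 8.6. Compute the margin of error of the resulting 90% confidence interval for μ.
Margin of error = 0.97

Margin of error = z* · σ/√n
= 1.645 · 8.6/√213
= 1.645 · 8.6/14.5945
= 0.97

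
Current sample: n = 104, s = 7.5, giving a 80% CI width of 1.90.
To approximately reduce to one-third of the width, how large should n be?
n ≈ 936

CI width ∝ 1/√n
To reduce width by factor 3, need √n to grow by 3 → need 3² = 9 times as many samples.

Current: n = 104, width = 1.90
New: n = 936, width ≈ 0.63

Width reduced by factor of 1.90/0.63 = 3.02.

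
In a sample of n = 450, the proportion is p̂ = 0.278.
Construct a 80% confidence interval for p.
(0.251, 0.305)

Proportion CI:
SE = √(p̂(1-p̂)/n) = √(0.278 · 0.722 / 450) = 0.02112

z* = 1.282
Margin = z* · SE = 1.282 · 0.02112 = 0.0271

CI: 0.278 ± 0.0271 = (0.251, 0.305)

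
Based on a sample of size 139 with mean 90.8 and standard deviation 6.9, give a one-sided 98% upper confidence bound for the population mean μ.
μ ≤ 92.01

Upper bound (one-sided):
t* = 2.073 (one-sided for 98%)
Upper bound = x̄ + t* · s/√n = 90.8 + 2.073 · 6.9/√139 = 92.01

We are 98% confident that μ ≤ 92.01.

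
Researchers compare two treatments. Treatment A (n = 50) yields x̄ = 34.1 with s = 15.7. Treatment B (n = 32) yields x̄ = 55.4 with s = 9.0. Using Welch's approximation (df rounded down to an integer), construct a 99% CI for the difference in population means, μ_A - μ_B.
(-28.51, -14.09)

Difference: x̄₁ - x̄₂ = -21.30
SE = √(s₁²/n₁ + s₂²/n₂) = √(15.7²/50 + 9.0²/32) = 2.7315
df = 79.22 → 79 (Welch–Satterthwaite, rounded down)
t* = 2.640

CI: -21.30 ± 2.640 · 2.7315 = -21.30 ± 7.21 = (-28.51, -14.09)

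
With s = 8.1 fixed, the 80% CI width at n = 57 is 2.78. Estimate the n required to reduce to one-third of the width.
n ≈ 513

CI width ∝ 1/√n
To reduce width by factor 3, need √n to grow by 3 → need 3² = 9 times as many samples.

Current: n = 57, width = 2.78
New: n = 513, width ≈ 0.92

Width reduced by factor of 2.78/0.92 = 3.02.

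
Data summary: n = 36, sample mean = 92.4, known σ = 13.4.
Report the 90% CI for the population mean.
(88.73, 96.07)

z-interval (σ known):
z* = 1.645 for 90% confidence

Margin of error = z* · σ/√n = 1.645 · 13.4/√36 = 3.67

CI: (92.4 - 3.67, 92.4 + 3.67) = (88.73, 96.07)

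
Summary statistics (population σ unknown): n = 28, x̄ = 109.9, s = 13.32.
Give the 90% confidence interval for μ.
(105.61, 114.19)

t-interval (σ unknown):
df = n - 1 = 27
t* = 1.703 for 90% confidence

Margin of error = t* · s/√n = 1.703 · 13.32/√28 = 4.29

CI: (105.61, 114.19)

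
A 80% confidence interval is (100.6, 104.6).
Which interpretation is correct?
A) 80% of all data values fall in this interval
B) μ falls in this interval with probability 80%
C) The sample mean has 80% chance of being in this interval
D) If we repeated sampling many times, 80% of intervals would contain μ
D

A) Wrong — a CI is about the parameter μ, not individual data values.
B) Wrong — μ is fixed; the randomness lives in the interval, not in μ.
C) Wrong — x̄ is observed and sits in the interval by construction.
D) Correct — this is the frequentist long-run coverage interpretation.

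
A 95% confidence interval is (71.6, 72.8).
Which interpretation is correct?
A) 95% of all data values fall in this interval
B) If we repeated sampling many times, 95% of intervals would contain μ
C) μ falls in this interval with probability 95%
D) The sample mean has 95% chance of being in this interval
B

A) Wrong — a CI is about the parameter μ, not individual data values.
B) Correct — this is the frequentist long-run coverage interpretation.
C) Wrong — μ is fixed; the randomness lives in the interval, not in μ.
D) Wrong — x̄ is observed and sits in the interval by construction.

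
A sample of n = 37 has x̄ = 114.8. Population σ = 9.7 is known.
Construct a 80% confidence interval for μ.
(112.76, 116.84)

z-interval (σ known):
z* = 1.282 for 80% confidence

Margin of error = z* · σ/√n = 1.282 · 9.7/√37 = 2.04

CI: (114.8 - 2.04, 114.8 + 2.04) = (112.76, 116.84)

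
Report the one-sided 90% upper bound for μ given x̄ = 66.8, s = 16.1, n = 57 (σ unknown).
μ ≤ 69.57

Upper bound (one-sided):
t* = 1.297 (one-sided for 90%)
Upper bound = x̄ + t* · s/√n = 66.8 + 1.297 · 16.1/√57 = 69.57

We are 90% confident that μ ≤ 69.57.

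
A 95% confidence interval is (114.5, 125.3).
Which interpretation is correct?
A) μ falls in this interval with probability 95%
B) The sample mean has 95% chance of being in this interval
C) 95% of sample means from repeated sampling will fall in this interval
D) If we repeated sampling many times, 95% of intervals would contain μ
D

A) Wrong — μ is fixed; the randomness lives in the interval, not in μ.
B) Wrong — x̄ is observed and sits in the interval by construction.
C) Wrong — coverage applies to intervals containing μ, not to future x̄ values.
D) Correct — this is the frequentist long-run coverage interpretation.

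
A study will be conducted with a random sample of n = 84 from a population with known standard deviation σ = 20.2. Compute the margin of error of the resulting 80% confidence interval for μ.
Margin of error = 2.83

Margin of error = z* · σ/√n
= 1.282 · 20.2/√84
= 1.282 · 20.2/9.1652
= 2.83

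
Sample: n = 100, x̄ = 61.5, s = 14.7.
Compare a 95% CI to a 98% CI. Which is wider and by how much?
98% CI is wider by 1.12

df = 99
95% CI: t* = 1.984, (58.58, 64.42), width = 2 · t* · s/√n = 5.83
98% CI: t* = 2.365, (58.02, 64.98), width = 2 · t* · s/√n = 6.95

The 98% CI is wider by 6.95 - 5.83 = 1.12.
Higher confidence requires a wider interval.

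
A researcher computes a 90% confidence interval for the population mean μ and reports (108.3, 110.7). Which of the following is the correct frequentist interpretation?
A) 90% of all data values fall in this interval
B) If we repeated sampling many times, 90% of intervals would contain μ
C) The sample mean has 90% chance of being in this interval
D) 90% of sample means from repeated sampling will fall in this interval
B

A) Wrong — a CI is about the parameter μ, not individual data values.
B) Correct — this is the frequentist long-run coverage interpretation.
C) Wrong — x̄ is observed and sits in the interval by construction.
D) Wrong — coverage applies to intervals containing μ, not to future x̄ values.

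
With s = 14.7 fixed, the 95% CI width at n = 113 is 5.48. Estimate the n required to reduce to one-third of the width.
n ≈ 1017

CI width ∝ 1/√n
To reduce width by factor 3, need √n to grow by 3 → need 3² = 9 times as many samples.

Current: n = 113, width = 5.48
New: n = 1017, width ≈ 1.81

Width reduced by factor of 5.48/1.81 = 3.03.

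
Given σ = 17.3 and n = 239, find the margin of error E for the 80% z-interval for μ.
Margin of error = 1.43

Margin of error = z* · σ/√n
= 1.282 · 17.3/√239
= 1.282 · 17.3/15.4596
= 1.43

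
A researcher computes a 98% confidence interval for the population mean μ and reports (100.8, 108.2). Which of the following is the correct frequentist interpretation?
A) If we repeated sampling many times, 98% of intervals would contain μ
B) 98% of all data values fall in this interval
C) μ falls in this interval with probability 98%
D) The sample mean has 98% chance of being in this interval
A

A) Correct — this is the frequentist long-run coverage interpretation.
B) Wrong — a CI is about the parameter μ, not individual data values.
C) Wrong — μ is fixed; the randomness lives in the interval, not in μ.
D) Wrong — x̄ is observed and sits in the interval by construction.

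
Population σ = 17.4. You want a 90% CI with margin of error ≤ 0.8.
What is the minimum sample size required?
n ≥ 1281

For margin E ≤ 0.8:
n ≥ (z* · σ / E)²
n ≥ (1.645 · 17.4 / 0.8)²
n ≥ 1280.12

Minimum n = 1281 (rounding up)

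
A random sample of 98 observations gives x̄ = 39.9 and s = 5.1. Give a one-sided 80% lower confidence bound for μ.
μ ≥ 39.46

Lower bound (one-sided):
t* = 0.845 (one-sided for 80%)
Lower bound = x̄ - t* · s/√n = 39.9 - 0.845 · 5.1/√98 = 39.46

We are 80% confident that μ ≥ 39.46.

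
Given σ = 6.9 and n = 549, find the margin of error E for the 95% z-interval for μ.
Margin of error = 0.58

Margin of error = z* · σ/√n
= 1.960 · 6.9/√549
= 1.960 · 6.9/23.4307
= 0.58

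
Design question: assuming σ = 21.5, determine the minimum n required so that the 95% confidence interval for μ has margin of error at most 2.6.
n ≥ 263

For margin E ≤ 2.6:
n ≥ (z* · σ / E)²
n ≥ (1.960 · 21.5 / 2.6)²
n ≥ 262.69

Minimum n = 263 (rounding up)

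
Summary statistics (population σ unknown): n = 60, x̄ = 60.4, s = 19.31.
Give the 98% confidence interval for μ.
(54.44, 66.36)

t-interval (σ unknown):
df = n - 1 = 59
t* = 2.391 for 98% confidence

Margin of error = t* · s/√n = 2.391 · 19.31/√60 = 5.96

CI: (54.44, 66.36)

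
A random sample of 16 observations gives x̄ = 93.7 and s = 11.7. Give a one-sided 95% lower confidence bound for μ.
μ ≥ 88.57

Lower bound (one-sided):
t* = 1.753 (one-sided for 95%)
Lower bound = x̄ - t* · s/√n = 93.7 - 1.753 · 11.7/√16 = 88.57

We are 95% confident that μ ≥ 88.57.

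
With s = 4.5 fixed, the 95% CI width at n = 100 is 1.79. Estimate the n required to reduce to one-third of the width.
n ≈ 900

CI width ∝ 1/√n
To reduce width by factor 3, need √n to grow by 3 → need 3² = 9 times as many samples.

Current: n = 100, width = 1.79
New: n = 900, width ≈ 0.59

Width reduced by factor of 1.79/0.59 = 3.03.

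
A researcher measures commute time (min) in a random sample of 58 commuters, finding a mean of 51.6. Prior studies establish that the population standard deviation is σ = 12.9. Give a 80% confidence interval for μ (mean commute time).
(49.43, 53.77)

z-interval (σ known):
z* = 1.282 for 80% confidence

Margin of error = z* · σ/√n = 1.282 · 12.9/√58 = 2.17

CI: (51.6 - 2.17, 51.6 + 2.17) = (49.43, 53.77)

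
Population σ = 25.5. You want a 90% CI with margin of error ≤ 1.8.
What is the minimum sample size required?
n ≥ 544

For margin E ≤ 1.8:
n ≥ (z* · σ / E)²
n ≥ (1.645 · 25.5 / 1.8)²
n ≥ 543.08

Minimum n = 544 (rounding up)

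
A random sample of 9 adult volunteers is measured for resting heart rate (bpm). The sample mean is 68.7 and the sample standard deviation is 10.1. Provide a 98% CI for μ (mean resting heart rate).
(58.95, 78.45)

t-interval (σ unknown):
df = n - 1 = 8
t* = 2.896 for 98% confidence

Margin of error = t* · s/√n = 2.896 · 10.1/√9 = 9.75

CI: (58.95, 78.45)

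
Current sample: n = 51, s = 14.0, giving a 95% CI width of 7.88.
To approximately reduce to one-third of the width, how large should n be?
n ≈ 459

CI width ∝ 1/√n
To reduce width by factor 3, need √n to grow by 3 → need 3² = 9 times as many samples.

Current: n = 51, width = 7.88
New: n = 459, width ≈ 2.57

Width reduced by factor of 7.88/2.57 = 3.07.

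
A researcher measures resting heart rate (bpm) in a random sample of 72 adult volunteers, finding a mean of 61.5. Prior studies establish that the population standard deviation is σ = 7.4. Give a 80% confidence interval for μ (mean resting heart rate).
(60.38, 62.62)

z-interval (σ known):
z* = 1.282 for 80% confidence

Margin of error = z* · σ/√n = 1.282 · 7.4/√72 = 1.12

CI: (61.5 - 1.12, 61.5 + 1.12) = (60.38, 62.62)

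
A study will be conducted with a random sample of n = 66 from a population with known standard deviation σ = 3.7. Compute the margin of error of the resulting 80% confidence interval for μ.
Margin of error = 0.58

Margin of error = z* · σ/√n
= 1.282 · 3.7/√66
= 1.282 · 3.7/8.1240
= 0.58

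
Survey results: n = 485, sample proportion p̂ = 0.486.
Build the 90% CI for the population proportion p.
(0.449, 0.523)

Proportion CI:
SE = √(p̂(1-p̂)/n) = √(0.486 · 0.514 / 485) = 0.02269

z* = 1.645
Margin = z* · SE = 1.645 · 0.02269 = 0.0373

CI: 0.486 ± 0.0373 = (0.449, 0.523)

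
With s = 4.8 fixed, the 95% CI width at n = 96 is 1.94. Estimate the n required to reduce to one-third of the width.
n ≈ 864

CI width ∝ 1/√n
To reduce width by factor 3, need √n to grow by 3 → need 3² = 9 times as many samples.

Current: n = 96, width = 1.94
New: n = 864, width ≈ 0.64

Width reduced by factor of 1.94/0.64 = 3.03.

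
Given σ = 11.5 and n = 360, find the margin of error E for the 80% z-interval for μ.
Margin of error = 0.78

Margin of error = z* · σ/√n
= 1.282 · 11.5/√360
= 1.282 · 11.5/18.9737
= 0.78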